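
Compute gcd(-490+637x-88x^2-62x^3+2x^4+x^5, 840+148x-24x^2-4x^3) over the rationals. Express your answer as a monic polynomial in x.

35+12x+x^2

By polynomial division,
  x^5+2x^4-62x^3-88x^2+637x-490 = (-(1/4)x^2+x+1/4)(-4x^3-24x^2+148x+840) + (-20x^2-240x-700)
  -4x^3-24x^2+148x+840 = ((1/5)x-6/5)(-20x^2-240x-700) + (0)
Last nonzero remainder: -20x^2-240x-700. Dividing through by -20 gives the monic gcd x^2+12x+35.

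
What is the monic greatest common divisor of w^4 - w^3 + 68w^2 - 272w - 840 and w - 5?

By polynomial division,
  w^4 - w^3 + 68w^2 - 272w - 840 = (w^3 + 4w^2 + 88w + 168)(w - 5) + (0)
The last nonzero remainder w - 5 is already monic.

w - 5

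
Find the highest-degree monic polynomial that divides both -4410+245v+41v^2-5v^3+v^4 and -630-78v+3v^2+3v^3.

-7+v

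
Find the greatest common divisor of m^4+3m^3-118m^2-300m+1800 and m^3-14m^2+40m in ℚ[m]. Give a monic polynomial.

m-10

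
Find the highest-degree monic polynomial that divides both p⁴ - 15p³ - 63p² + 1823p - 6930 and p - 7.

p - 7

Apply the Euclidean algorithm:
  p⁴ - 15p³ - 63p² + 1823p - 6930 = (p³ - 8p² - 119p + 990)(p - 7) + (0)
The last nonzero remainder p - 7 is already monic.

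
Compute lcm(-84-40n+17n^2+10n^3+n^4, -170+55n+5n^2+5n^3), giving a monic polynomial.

Repeated division with remainder:
  n^4+10n^3+17n^2-40n-84 = ((1/5)n+9/5)(5n^3+5n^2+55n-170) + (-3n^2-105n+222)
  5n^3+5n^2+55n-170 = (-(5/3)n+170/3)(-3n^2-105n+222) + (6375n-12750)
  -3n^2-105n+222 = (-(1/2125)n-37/2125)(6375n-12750) + (0)
Last nonzero remainder: 6375n-12750. Dividing through by 6375 gives the monic gcd n-2.
Then lcm(f, g) = f·g / gcd(f, g); expanding and making the result monic gives the answer.

-1428-932n+85n^2+181n^3+64n^4+13n^5+n^6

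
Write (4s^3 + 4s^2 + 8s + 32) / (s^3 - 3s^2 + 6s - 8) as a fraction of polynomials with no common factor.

(4s + 8)/(s - 2)

By polynomial division,
  4s^3 + 4s^2 + 8s + 32 = (4)(s^3 - 3s^2 + 6s - 8) + (16s^2 - 16s + 64)
  s^3 - 3s^2 + 6s - 8 = ((1/16)s - 1/8)(16s^2 - 16s + 64) + (0)
Last nonzero remainder: 16s^2 - 16s + 64. Dividing through by 16 gives the monic gcd s^2 - s + 4.
Cancel s^2 - s + 4 from numerator and denominator to get the reduced form.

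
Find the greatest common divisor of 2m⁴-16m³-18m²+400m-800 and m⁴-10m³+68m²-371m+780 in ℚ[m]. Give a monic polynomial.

By polynomial division,
  2m⁴-16m³-18m²+400m-800 = (2)(m⁴-10m³+68m²-371m+780) + (4m³-154m²+1142m-2360)
  m⁴-10m³+68m²-371m+780 = ((1/4)m+57/8)(4m³-154m²+1142m-2360) + ((3519/4)m²-(31671/4)m+17595)
  4m³-154m²+1142m-2360 = ((16/3519)m-472/3519)((3519/4)m²-(31671/4)m+17595) + (0)
Last nonzero remainder: (3519/4)m²-(31671/4)m+17595. Dividing through by 3519/4 gives the monic gcd m²-9m+20.

m²-9m+20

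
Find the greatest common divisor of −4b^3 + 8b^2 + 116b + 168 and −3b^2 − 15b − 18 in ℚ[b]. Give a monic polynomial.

By polynomial division,
  −4b^3 + 8b^2 + 116b + 168 = ((4/3)b − 28/3)(−3b^2 − 15b − 18) + (0)
Last nonzero remainder: −3b^2 − 15b − 18. Dividing through by −3 gives the monic gcd b^2 + 5b + 6.

b^2 + 5b + 6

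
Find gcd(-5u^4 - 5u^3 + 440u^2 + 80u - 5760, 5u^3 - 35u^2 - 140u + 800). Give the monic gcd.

u^2 - 12u + 32

Repeated division with remainder:
  -5u^4 - 5u^3 + 440u^2 + 80u - 5760 = (-u - 8)(5u^3 - 35u^2 - 140u + 800) + (20u^2 - 240u + 640)
  5u^3 - 35u^2 - 140u + 800 = ((1/4)u + 5/4)(20u^2 - 240u + 640) + (0)
Last nonzero remainder: 20u^2 - 240u + 640. Dividing through by 20 gives the monic gcd u^2 - 12u + 32.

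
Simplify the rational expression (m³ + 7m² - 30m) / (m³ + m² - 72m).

(m² + 7m - 30)/(m² + m - 72)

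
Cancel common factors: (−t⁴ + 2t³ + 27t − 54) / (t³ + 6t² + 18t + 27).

Apply the Euclidean algorithm:
  −t⁴ + 2t³ + 27t − 54 = (−t + 8)(t³ + 6t² + 18t + 27) + (−30t² − 90t − 270)
  t³ + 6t² + 18t + 27 = (−(1/30)t − 1/10)(−30t² − 90t − 270) + (0)
Last nonzero remainder: −30t² − 90t − 270. Dividing through by −30 gives the monic gcd t² + 3t + 9.
Cancel t² + 3t + 9 from numerator and denominator to get the reduced form.

(−t² + 5t − 6)/(t + 3)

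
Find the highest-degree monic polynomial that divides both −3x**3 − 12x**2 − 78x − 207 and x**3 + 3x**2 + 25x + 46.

x**2 + x + 23

Apply the Euclidean algorithm:
  −3x**3 − 12x**2 − 78x − 207 = (−3)(x**3 + 3x**2 + 25x + 46) + (−3x**2 − 3x − 69)
  x**3 + 3x**2 + 25x + 46 = (−(1/3)x − 2/3)(−3x**2 − 3x − 69) + (0)
Last nonzero remainder: −3x**2 − 3x − 69. Dividing through by −3 gives the monic gcd x**2 + x + 23.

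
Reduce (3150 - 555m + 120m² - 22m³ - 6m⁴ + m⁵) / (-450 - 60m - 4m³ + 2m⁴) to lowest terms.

(-42 - m + m²)/(6 + 2m)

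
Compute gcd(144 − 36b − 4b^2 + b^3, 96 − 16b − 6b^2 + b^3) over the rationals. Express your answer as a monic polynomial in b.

By polynomial division,
  b^3 − 4b^2 − 36b + 144 = (b^3 − 6b^2 − 16b + 96) + (2b^2 − 20b + 48)
  b^3 − 6b^2 − 16b + 96 = ((1/2)b + 2)(2b^2 − 20b + 48) + (0)
Last nonzero remainder: 2b^2 − 20b + 48. Dividing through by 2 gives the monic gcd b^2 − 10b + 24.

24 − 10b + b^2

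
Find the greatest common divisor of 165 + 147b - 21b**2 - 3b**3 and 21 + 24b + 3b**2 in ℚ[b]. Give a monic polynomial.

1 + b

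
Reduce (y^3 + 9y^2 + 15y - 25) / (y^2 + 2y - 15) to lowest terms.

(y^2 + 4y - 5)/(y - 3)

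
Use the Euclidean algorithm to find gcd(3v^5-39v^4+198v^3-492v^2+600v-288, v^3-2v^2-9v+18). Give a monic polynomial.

v^2-5v+6

Repeated division with remainder:
  3v^5-39v^4+198v^3-492v^2+600v-288 = (3v^2-33v+159)(v^3-2v^2-9v+18) + (-525v^2+2625v-3150)
  v^3-2v^2-9v+18 = (-(1/525)v-1/175)(-525v^2+2625v-3150) + (0)
Last nonzero remainder: -525v^2+2625v-3150. Dividing through by -525 gives the monic gcd v^2-5v+6.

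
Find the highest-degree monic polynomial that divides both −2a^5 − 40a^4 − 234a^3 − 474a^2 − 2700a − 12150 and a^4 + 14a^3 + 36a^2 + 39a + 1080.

Euclidean algorithm in ℚ[a]:
  −2a^5 − 40a^4 − 234a^3 − 474a^2 − 2700a − 12150 = (−2a − 12)(a^4 + 14a^3 + 36a^2 + 39a + 1080) + (6a^3 + 36a^2 − 72a + 810)
  a^4 + 14a^3 + 36a^2 + 39a + 1080 = ((1/6)a + 4/3)(6a^3 + 36a^2 − 72a + 810) + (0)
Last nonzero remainder: 6a^3 + 36a^2 − 72a + 810. Dividing through by 6 gives the monic gcd a^3 + 6a^2 − 12a + 135.

a^3 + 6a^2 − 12a + 135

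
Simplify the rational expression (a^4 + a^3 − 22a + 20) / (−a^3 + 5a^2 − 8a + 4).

(−a^2 − 4a − 10)/(a − 2)

Apply the Euclidean algorithm:
  a^4 + a^3 − 22a + 20 = (−a − 6)(−a^3 + 5a^2 − 8a + 4) + (22a^2 − 66a + 44)
  −a^3 + 5a^2 − 8a + 4 = (−(1/22)a + 1/11)(22a^2 − 66a + 44) + (0)
Last nonzero remainder: 22a^2 − 66a + 44. Dividing through by 22 gives the monic gcd a^2 − 3a + 2.
Cancel a^2 − 3a + 2 from numerator and denominator to get the reduced form.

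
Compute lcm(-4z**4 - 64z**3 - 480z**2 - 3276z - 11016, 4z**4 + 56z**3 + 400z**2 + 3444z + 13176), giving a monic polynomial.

z**6 + 15z**5 + 165z**4 + 1675z**3 + 9255z**2 + 47205z + 167994

Apply the Euclidean algorithm:
  -4z**4 - 64z**3 - 480z**2 - 3276z - 11016 = (-1)(4z**4 + 56z**3 + 400z**2 + 3444z + 13176) + (-8z**3 - 80z**2 + 168z + 2160)
  4z**4 + 56z**3 + 400z**2 + 3444z + 13176 = (-(1/2)z - 2)(-8z**3 - 80z**2 + 168z + 2160) + (324z**2 + 4860z + 17496)
  -8z**3 - 80z**2 + 168z + 2160 = (-(2/81)z + 10/81)(324z**2 + 4860z + 17496) + (0)
Last nonzero remainder: 324z**2 + 4860z + 17496. Dividing through by 324 gives the monic gcd z**2 + 15z + 54.
Then lcm(f, g) = f·g / gcd(f, g); expanding and making the result monic gives the answer.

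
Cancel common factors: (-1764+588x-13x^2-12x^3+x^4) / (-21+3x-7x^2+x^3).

(252-48x-5x^2+x^3)/(3+x^2)

Repeated division with remainder:
  x^4-12x^3-13x^2+588x-1764 = (x-5)(x^3-7x^2+3x-21) + (-51x^2+624x-1869)
  x^3-7x^2+3x-21 = (-(1/51)x-89/867)(-51x^2+624x-1869) + ((8788/289)x-61516/289)
  -51x^2+624x-1869 = (-(14739/8788)x+77163/8788)((8788/289)x-61516/289) + (0)
Last nonzero remainder: (8788/289)x-61516/289. Dividing through by 8788/289 gives the monic gcd x-7.
Cancel x-7 from numerator and denominator to get the reduced form.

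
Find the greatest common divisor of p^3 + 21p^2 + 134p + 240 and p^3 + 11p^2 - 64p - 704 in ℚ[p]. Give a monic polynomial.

Euclidean algorithm in ℚ[p]:
  p^3 + 21p^2 + 134p + 240 = (p^3 + 11p^2 - 64p - 704) + (10p^2 + 198p + 944)
  p^3 + 11p^2 - 64p - 704 = ((1/10)p - 22/25)(10p^2 + 198p + 944) + ((396/25)p + 3168/25)
  10p^2 + 198p + 944 = ((125/198)p + 1475/198)((396/25)p + 3168/25) + (0)
Last nonzero remainder: (396/25)p + 3168/25. Dividing through by 396/25 gives the monic gcd p + 8.

p + 8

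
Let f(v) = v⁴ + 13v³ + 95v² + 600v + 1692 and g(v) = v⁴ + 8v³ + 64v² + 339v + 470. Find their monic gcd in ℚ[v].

v² + v + 47

Apply the Euclidean algorithm:
  v⁴ + 13v³ + 95v² + 600v + 1692 = (v⁴ + 8v³ + 64v² + 339v + 470) + (5v³ + 31v² + 261v + 1222)
  v⁴ + 8v³ + 64v² + 339v + 470 = ((1/5)v + 9/25)(5v³ + 31v² + 261v + 1222) + ((16/25)v² + (16/25)v + 752/25)
  5v³ + 31v² + 261v + 1222 = ((125/16)v + 325/8)((16/25)v² + (16/25)v + 752/25) + (0)
Last nonzero remainder: (16/25)v² + (16/25)v + 752/25. Dividing through by 16/25 gives the monic gcd v² + v + 47.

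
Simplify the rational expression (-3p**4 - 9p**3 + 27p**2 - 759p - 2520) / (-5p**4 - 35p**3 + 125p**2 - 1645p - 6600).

(3p + 21)/(5p + 55)

Euclidean algorithm in ℚ[p]:
  -3p**4 - 9p**3 + 27p**2 - 759p - 2520 = (3/5)(-5p**4 - 35p**3 + 125p**2 - 1645p - 6600) + (12p**3 - 48p**2 + 228p + 1440)
  -5p**4 - 35p**3 + 125p**2 - 1645p - 6600 = (-(5/12)p - 55/12)(12p**3 - 48p**2 + 228p + 1440) + (0)
Last nonzero remainder: 12p**3 - 48p**2 + 228p + 1440. Dividing through by 12 gives the monic gcd p**3 - 4p**2 + 19p + 120.
Cancel p**3 - 4p**2 + 19p + 120 from numerator and denominator to get the reduced form.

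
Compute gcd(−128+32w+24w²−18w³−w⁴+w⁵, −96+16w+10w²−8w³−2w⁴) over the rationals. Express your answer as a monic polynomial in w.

16−8w+w²+w³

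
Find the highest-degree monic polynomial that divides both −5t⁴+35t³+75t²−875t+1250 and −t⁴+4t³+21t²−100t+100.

t³−2t²−25t+50

Repeated division with remainder:
  −5t⁴+35t³+75t²−875t+1250 = (5)(−t⁴+4t³+21t²−100t+100) + (15t³−30t²−375t+750)
  −t⁴+4t³+21t²−100t+100 = (−(1/15)t+2/15)(15t³−30t²−375t+750) + (0)
Last nonzero remainder: 15t³−30t²−375t+750. Dividing through by 15 gives the monic gcd t³−2t²−25t+50.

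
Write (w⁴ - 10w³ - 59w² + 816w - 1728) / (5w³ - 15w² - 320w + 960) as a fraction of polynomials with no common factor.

(w² + w - 72)/(5w + 40)

Apply the Euclidean algorithm:
  w⁴ - 10w³ - 59w² + 816w - 1728 = ((1/5)w - 7/5)(5w³ - 15w² - 320w + 960) + (-16w² + 176w - 384)
  5w³ - 15w² - 320w + 960 = (-(5/16)w - 5/2)(-16w² + 176w - 384) + (0)
Last nonzero remainder: -16w² + 176w - 384. Dividing through by -16 gives the monic gcd w² - 11w + 24.
Cancel w² - 11w + 24 from numerator and denominator to get the reduced form.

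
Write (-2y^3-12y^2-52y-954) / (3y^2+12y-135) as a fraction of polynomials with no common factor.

(-2y^2+6y-106)/(3y-15)

Euclidean algorithm in ℚ[y]:
  -2y^3-12y^2-52y-954 = (-(2/3)y-4/3)(3y^2+12y-135) + (-126y-1134)
  3y^2+12y-135 = (-(1/42)y+5/42)(-126y-1134) + (0)
Last nonzero remainder: -126y-1134. Dividing through by -126 gives the monic gcd y+9.
Cancel y+9 from numerator and denominator to get the reduced form.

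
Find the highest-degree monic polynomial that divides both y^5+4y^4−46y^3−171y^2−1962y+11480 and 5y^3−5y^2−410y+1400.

y^3−y^2−82y+280

Repeated division with remainder:
  y^5+4y^4−46y^3−171y^2−1962y+11480 = ((1/5)y^2+y+41/5)(5y^3−5y^2−410y+1400) + (0)
Last nonzero remainder: 5y^3−5y^2−410y+1400. Dividing through by 5 gives the monic gcd y^3−y^2−82y+280.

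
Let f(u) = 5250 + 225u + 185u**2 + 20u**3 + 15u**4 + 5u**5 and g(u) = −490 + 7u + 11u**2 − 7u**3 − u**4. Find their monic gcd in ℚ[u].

Repeated division with remainder:
  5u**5 + 15u**4 + 20u**3 + 185u**2 + 225u + 5250 = (−5u + 20)(−u**4 − 7u**3 + 11u**2 + 7u − 490) + (215u**3 − 2365u + 15050)
  −u**4 − 7u**3 + 11u**2 + 7u − 490 = (−(1/215)u − 7/215)(215u**3 − 2365u + 15050) + (0)
Last nonzero remainder: 215u**3 − 2365u + 15050. Dividing through by 215 gives the monic gcd u**3 − 11u + 70.

70 − 11u + u**3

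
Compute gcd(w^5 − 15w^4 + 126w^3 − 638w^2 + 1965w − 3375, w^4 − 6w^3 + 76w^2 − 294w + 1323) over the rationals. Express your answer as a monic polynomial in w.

w^2 − 6w + 27

Apply the Euclidean algorithm:
  w^5 − 15w^4 + 126w^3 − 638w^2 + 1965w − 3375 = (w − 9)(w^4 − 6w^3 + 76w^2 − 294w + 1323) + (−4w^3 + 340w^2 − 2004w + 8532)
  w^4 − 6w^3 + 76w^2 − 294w + 1323 = (−(1/4)w − 79/4)(−4w^3 + 340w^2 − 2004w + 8532) + (6290w^2 − 37740w + 169830)
  −4w^3 + 340w^2 − 2004w + 8532 = (−(2/3145)w + 158/3145)(6290w^2 − 37740w + 169830) + (0)
Last nonzero remainder: 6290w^2 − 37740w + 169830. Dividing through by 6290 gives the monic gcd w^2 − 6w + 27.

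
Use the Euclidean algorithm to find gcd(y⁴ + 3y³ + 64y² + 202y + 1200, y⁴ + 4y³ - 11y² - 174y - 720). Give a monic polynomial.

Repeated division with remainder:
  y⁴ + 3y³ + 64y² + 202y + 1200 = (y⁴ + 4y³ - 11y² - 174y - 720) + (-y³ + 75y² + 376y + 1920)
  y⁴ + 4y³ - 11y² - 174y - 720 = (-y - 79)(-y³ + 75y² + 376y + 1920) + (6290y² + 31450y + 150960)
  -y³ + 75y² + 376y + 1920 = (-(1/6290)y + 8/629)(6290y² + 31450y + 150960) + (0)
Last nonzero remainder: 6290y² + 31450y + 150960. Dividing through by 6290 gives the monic gcd y² + 5y + 24.

y² + 5y + 24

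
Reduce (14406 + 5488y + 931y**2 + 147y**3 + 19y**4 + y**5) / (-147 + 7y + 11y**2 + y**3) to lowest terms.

(294 + 28y + 5y**2 + y**3)/(-3 + y)

Repeated division with remainder:
  y**5 + 19y**4 + 147y**3 + 931y**2 + 5488y + 14406 = (y**2 + 8y + 52)(y**3 + 11y**2 + 7y - 147) + (450y**2 + 6300y + 22050)
  y**3 + 11y**2 + 7y - 147 = ((1/450)y - 1/150)(450y**2 + 6300y + 22050) + (0)
Last nonzero remainder: 450y**2 + 6300y + 22050. Dividing through by 450 gives the monic gcd y**2 + 14y + 49.
Cancel y**2 + 14y + 49 from numerator and denominator to get the reduced form.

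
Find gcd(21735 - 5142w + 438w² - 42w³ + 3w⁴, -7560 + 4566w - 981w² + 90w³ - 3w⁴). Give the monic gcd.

63 - 16w + w²

Repeated division with remainder:
  3w⁴ - 42w³ + 438w² - 5142w + 21735 = (-1)(-3w⁴ + 90w³ - 981w² + 4566w - 7560) + (48w³ - 543w² - 576w + 14175)
  -3w⁴ + 90w³ - 981w² + 4566w - 7560 = (-(1/16)w + 299/256)(48w³ - 543w² - 576w + 14175) + (-(97995/256)w² + (97995/16)w - 6173685/256)
  48w³ - 543w² - 576w + 14175 = (-(4096/32665)w - 3840/6533)(-(97995/256)w² + (97995/16)w - 6173685/256) + (0)
Last nonzero remainder: -(97995/256)w² + (97995/16)w - 6173685/256. Dividing through by -97995/256 gives the monic gcd w² - 16w + 63.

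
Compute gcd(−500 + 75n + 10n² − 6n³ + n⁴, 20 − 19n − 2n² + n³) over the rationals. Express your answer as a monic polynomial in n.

Apply the Euclidean algorithm:
  n⁴ − 6n³ + 10n² + 75n − 500 = (n − 4)(n³ − 2n² − 19n + 20) + (21n² − 21n − 420)
  n³ − 2n² − 19n + 20 = ((1/21)n − 1/21)(21n² − 21n − 420) + (0)
Last nonzero remainder: 21n² − 21n − 420. Dividing through by 21 gives the monic gcd n² − n − 20.

−20 − n + n²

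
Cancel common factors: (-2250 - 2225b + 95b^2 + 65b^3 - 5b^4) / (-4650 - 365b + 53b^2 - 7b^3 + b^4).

By polynomial division,
  -5b^4 + 65b^3 + 95b^2 - 2225b - 2250 = (-5)(b^4 - 7b^3 + 53b^2 - 365b - 4650) + (30b^3 + 360b^2 - 4050b - 25500)
  b^4 - 7b^3 + 53b^2 - 365b - 4650 = ((1/30)b - 19/30)(30b^3 + 360b^2 - 4050b - 25500) + (416b^2 - 2080b - 20800)
  30b^3 + 360b^2 - 4050b - 25500 = ((15/208)b + 255/208)(416b^2 - 2080b - 20800) + (0)
Last nonzero remainder: 416b^2 - 2080b - 20800. Dividing through by 416 gives the monic gcd b^2 - 5b - 50.
Cancel b^2 - 5b - 50 from numerator and denominator to get the reduced form.

(45 + 40b - 5b^2)/(93 - 2b + b^2)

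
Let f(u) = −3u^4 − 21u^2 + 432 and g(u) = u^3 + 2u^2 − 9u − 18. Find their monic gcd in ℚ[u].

Euclidean algorithm in ℚ[u]:
  −3u^4 − 21u^2 + 432 = (−3u + 6)(u^3 + 2u^2 − 9u − 18) + (−60u^2 + 540)
  u^3 + 2u^2 − 9u − 18 = (−(1/60)u − 1/30)(−60u^2 + 540) + (0)
Last nonzero remainder: −60u^2 + 540. Dividing through by −60 gives the monic gcd u^2 − 9.

u^2 − 9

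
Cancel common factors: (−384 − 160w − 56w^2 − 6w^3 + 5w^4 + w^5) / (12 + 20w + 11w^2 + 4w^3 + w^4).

(−64 − 16w + 4w^2 + w^3)/(2 + 3w + w^2)

Repeated division with remainder:
  w^5 + 5w^4 − 6w^3 − 56w^2 − 160w − 384 = (w + 1)(w^4 + 4w^3 + 11w^2 + 20w + 12) + (−21w^3 − 87w^2 − 192w − 396)
  w^4 + 4w^3 + 11w^2 + 20w + 12 = (−(1/21)w + 1/147)(−21w^3 − 87w^2 − 192w − 396) + ((120/49)w^2 + (120/49)w + 720/49)
  −21w^3 − 87w^2 − 192w − 396 = (−(343/40)w − 539/20)((120/49)w^2 + (120/49)w + 720/49) + (0)
Last nonzero remainder: (120/49)w^2 + (120/49)w + 720/49. Dividing through by 120/49 gives the monic gcd w^2 + w + 6.
Cancel w^2 + w + 6 from numerator and denominator to get the reduced form.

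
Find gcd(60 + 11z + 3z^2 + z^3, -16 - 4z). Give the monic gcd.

4 + z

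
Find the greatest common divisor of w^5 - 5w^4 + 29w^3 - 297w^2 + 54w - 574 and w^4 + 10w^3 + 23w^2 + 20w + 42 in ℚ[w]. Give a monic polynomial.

w^2 + 2

Apply the Euclidean algorithm:
  w^5 - 5w^4 + 29w^3 - 297w^2 + 54w - 574 = (w - 15)(w^4 + 10w^3 + 23w^2 + 20w + 42) + (156w^3 + 28w^2 + 312w + 56)
  w^4 + 10w^3 + 23w^2 + 20w + 42 = ((1/156)w + 383/6084)(156w^3 + 28w^2 + 312w + 56) + ((29260/1521)w^2 + 58520/1521)
  156w^3 + 28w^2 + 312w + 56 = ((59319/7315)w + 1521/1045)((29260/1521)w^2 + 58520/1521) + (0)
Last nonzero remainder: (29260/1521)w^2 + 58520/1521. Dividing through by 29260/1521 gives the monic gcd w^2 + 2.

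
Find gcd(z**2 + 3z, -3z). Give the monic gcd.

z

By polynomial division,
  z**2 + 3z = (-(1/3)z - 1)(-3z) + (0)
Last nonzero remainder: -3z. Dividing through by -3 gives the monic gcd z.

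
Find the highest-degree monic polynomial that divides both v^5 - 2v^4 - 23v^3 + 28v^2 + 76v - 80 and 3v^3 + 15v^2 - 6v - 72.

Euclidean algorithm in ℚ[v]:
  v^5 - 2v^4 - 23v^3 + 28v^2 + 76v - 80 = ((1/3)v^2 - (7/3)v + 14/3)(3v^3 + 15v^2 - 6v - 72) + (-32v^2 - 64v + 256)
  3v^3 + 15v^2 - 6v - 72 = (-(3/32)v - 9/32)(-32v^2 - 64v + 256) + (0)
Last nonzero remainder: -32v^2 - 64v + 256. Dividing through by -32 gives the monic gcd v^2 + 2v - 8.

v^2 + 2v - 8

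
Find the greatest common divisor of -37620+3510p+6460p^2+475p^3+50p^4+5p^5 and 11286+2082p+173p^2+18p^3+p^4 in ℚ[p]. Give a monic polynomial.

1254+92p+9p^2+p^3

Apply the Euclidean algorithm:
  5p^5+50p^4+475p^3+6460p^2+3510p-37620 = (5p-40)(p^4+18p^3+173p^2+2082p+11286) + (330p^3+2970p^2+30360p+413820)
  p^4+18p^3+173p^2+2082p+11286 = ((1/330)p+3/110)(330p^3+2970p^2+30360p+413820) + (0)
Last nonzero remainder: 330p^3+2970p^2+30360p+413820. Dividing through by 330 gives the monic gcd p^3+9p^2+92p+1254.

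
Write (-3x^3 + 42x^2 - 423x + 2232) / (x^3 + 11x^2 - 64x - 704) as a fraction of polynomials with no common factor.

(-3x^2 + 18x - 279)/(x^2 + 19x + 88)

Repeated division with remainder:
  -3x^3 + 42x^2 - 423x + 2232 = (-3)(x^3 + 11x^2 - 64x - 704) + (75x^2 - 615x + 120)
  x^3 + 11x^2 - 64x - 704 = ((1/75)x + 32/125)(75x^2 - 615x + 120) + ((2296/25)x - 18368/25)
  75x^2 - 615x + 120 = ((1875/2296)x - 375/2296)((2296/25)x - 18368/25) + (0)
Last nonzero remainder: (2296/25)x - 18368/25. Dividing through by 2296/25 gives the monic gcd x - 8.
Cancel x - 8 from numerator and denominator to get the reduced form.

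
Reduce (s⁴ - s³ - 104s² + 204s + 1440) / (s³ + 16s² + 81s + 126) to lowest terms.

(s³ - 4s² - 92s + 480)/(s² + 13s + 42)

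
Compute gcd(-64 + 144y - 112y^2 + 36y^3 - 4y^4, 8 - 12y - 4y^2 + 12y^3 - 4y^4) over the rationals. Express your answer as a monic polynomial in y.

By polynomial division,
  -4y^4 + 36y^3 - 112y^2 + 144y - 64 = (-4y^4 + 12y^3 - 4y^2 - 12y + 8) + (24y^3 - 108y^2 + 156y - 72)
  -4y^4 + 12y^3 - 4y^2 - 12y + 8 = (-(1/6)y - 1/4)(24y^3 - 108y^2 + 156y - 72) + (-5y^2 + 15y - 10)
  24y^3 - 108y^2 + 156y - 72 = (-(24/5)y + 36/5)(-5y^2 + 15y - 10) + (0)
Last nonzero remainder: -5y^2 + 15y - 10. Dividing through by -5 gives the monic gcd y^2 - 3y + 2.

2 - 3y + y^2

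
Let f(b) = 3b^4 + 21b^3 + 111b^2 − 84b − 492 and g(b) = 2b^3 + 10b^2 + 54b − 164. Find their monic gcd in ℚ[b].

b^3 + 5b^2 + 27b − 82

Apply the Euclidean algorithm:
  3b^4 + 21b^3 + 111b^2 − 84b − 492 = ((3/2)b + 3)(2b^3 + 10b^2 + 54b − 164) + (0)
Last nonzero remainder: 2b^3 + 10b^2 + 54b − 164. Dividing through by 2 gives the monic gcd b^3 + 5b^2 + 27b − 82.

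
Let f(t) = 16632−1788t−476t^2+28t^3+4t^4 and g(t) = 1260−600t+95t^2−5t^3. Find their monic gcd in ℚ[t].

By polynomial division,
  4t^4+28t^3−476t^2−1788t+16632 = (−(4/5)t−104/5)(−5t^3+95t^2−600t+1260) + (1020t^2−13260t+42840)
  −5t^3+95t^2−600t+1260 = (−(1/204)t+1/34)(1020t^2−13260t+42840) + (0)
Last nonzero remainder: 1020t^2−13260t+42840. Dividing through by 1020 gives the monic gcd t^2−13t+42.

42−13t+t^2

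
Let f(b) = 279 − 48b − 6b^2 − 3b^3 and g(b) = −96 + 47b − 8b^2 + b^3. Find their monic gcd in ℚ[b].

Euclidean algorithm in ℚ[b]:
  −3b^3 − 6b^2 − 48b + 279 = (−3)(b^3 − 8b^2 + 47b − 96) + (−30b^2 + 93b − 9)
  b^3 − 8b^2 + 47b − 96 = (−(1/30)b + 49/300)(−30b^2 + 93b − 9) + ((3151/100)b − 9453/100)
  −30b^2 + 93b − 9 = (−(3000/3151)b + 300/3151)((3151/100)b − 9453/100) + (0)
Last nonzero remainder: (3151/100)b − 9453/100. Dividing through by 3151/100 gives the monic gcd b − 3.

−3 + b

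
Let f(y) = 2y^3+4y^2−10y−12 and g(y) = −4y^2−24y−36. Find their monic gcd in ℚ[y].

y+3

Euclidean algorithm in ℚ[y]:
  2y^3+4y^2−10y−12 = (−(1/2)y+2)(−4y^2−24y−36) + (20y+60)
  −4y^2−24y−36 = (−(1/5)y−3/5)(20y+60) + (0)
Last nonzero remainder: 20y+60. Dividing through by 20 gives the monic gcd y+3.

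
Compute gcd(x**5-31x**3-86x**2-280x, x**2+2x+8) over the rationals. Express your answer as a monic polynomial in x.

x**2+2x+8

By polynomial division,
  x**5-31x**3-86x**2-280x = (x**3-2x**2-35x)(x**2+2x+8) + (0)
The last nonzero remainder x**2+2x+8 is already monic.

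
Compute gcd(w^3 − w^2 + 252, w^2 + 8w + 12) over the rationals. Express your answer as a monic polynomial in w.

w + 6

Euclidean algorithm in ℚ[w]:
  w^3 − w^2 + 252 = (w − 9)(w^2 + 8w + 12) + (60w + 360)
  w^2 + 8w + 12 = ((1/60)w + 1/30)(60w + 360) + (0)
Last nonzero remainder: 60w + 360. Dividing through by 60 gives the monic gcd w + 6.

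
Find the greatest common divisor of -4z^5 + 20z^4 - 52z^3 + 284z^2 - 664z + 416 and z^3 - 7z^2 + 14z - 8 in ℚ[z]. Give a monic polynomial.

z^3 - 7z^2 + 14z - 8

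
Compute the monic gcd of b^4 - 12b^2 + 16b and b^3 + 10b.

Repeated division with remainder:
  b^4 - 12b^2 + 16b = (b)(b^3 + 10b) + (-22b^2 + 16b)
  b^3 + 10b = (-(1/22)b - 4/121)(-22b^2 + 16b) + ((1274/121)b)
  -22b^2 + 16b = (-(1331/637)b + 968/637)((1274/121)b) + (0)
Last nonzero remainder: (1274/121)b. Dividing through by 1274/121 gives the monic gcd b.

b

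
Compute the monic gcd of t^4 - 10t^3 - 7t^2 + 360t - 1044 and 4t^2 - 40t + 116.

t^2 - 10t + 29

Apply the Euclidean algorithm:
  t^4 - 10t^3 - 7t^2 + 360t - 1044 = ((1/4)t^2 - 9)(4t^2 - 40t + 116) + (0)
Last nonzero remainder: 4t^2 - 40t + 116. Dividing through by 4 gives the monic gcd t^2 - 10t + 29.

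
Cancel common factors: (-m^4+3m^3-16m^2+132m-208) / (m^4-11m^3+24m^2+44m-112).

(-m^2-3m-26)/(m^2-5m-14)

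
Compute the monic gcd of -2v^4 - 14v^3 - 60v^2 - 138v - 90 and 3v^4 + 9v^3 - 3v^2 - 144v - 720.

By polynomial division,
  -2v^4 - 14v^3 - 60v^2 - 138v - 90 = (-2/3)(3v^4 + 9v^3 - 3v^2 - 144v - 720) + (-8v^3 - 62v^2 - 234v - 570)
  3v^4 + 9v^3 - 3v^2 - 144v - 720 = (-(3/8)v + 57/32)(-8v^3 - 62v^2 - 234v - 570) + ((315/16)v^2 + (945/16)v + 4725/16)
  -8v^3 - 62v^2 - 234v - 570 = (-(128/315)v - 608/315)((315/16)v^2 + (945/16)v + 4725/16) + (0)
Last nonzero remainder: (315/16)v^2 + (945/16)v + 4725/16. Dividing through by 315/16 gives the monic gcd v^2 + 3v + 15.

v^2 + 3v + 15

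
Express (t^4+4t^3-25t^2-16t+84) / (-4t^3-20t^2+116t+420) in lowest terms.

By polynomial division,
  t^4+4t^3-25t^2-16t+84 = (-(1/4)t+1/4)(-4t^3-20t^2+116t+420) + (9t^2+60t-21)
  -4t^3-20t^2+116t+420 = (-(4/9)t+20/27)(9t^2+60t-21) + ((560/9)t+3920/9)
  9t^2+60t-21 = ((81/560)t-27/560)((560/9)t+3920/9) + (0)
Last nonzero remainder: (560/9)t+3920/9. Dividing through by 560/9 gives the monic gcd t+7.
Cancel t+7 from numerator and denominator to get the reduced form.

(-t^3+3t^2+4t-12)/(4t^2-8t-60)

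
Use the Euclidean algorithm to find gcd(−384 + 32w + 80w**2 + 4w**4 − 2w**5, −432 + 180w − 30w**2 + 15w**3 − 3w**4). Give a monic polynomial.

−48 + 4w − 2w**2 + w**3

Repeated division with remainder:
  −2w**5 + 4w**4 + 80w**2 + 32w − 384 = ((2/3)w + 2)(−3w**4 + 15w**3 − 30w**2 + 180w − 432) + (−10w**3 + 20w**2 − 40w + 480)
  −3w**4 + 15w**3 − 30w**2 + 180w − 432 = ((3/10)w − 9/10)(−10w**3 + 20w**2 − 40w + 480) + (0)
Last nonzero remainder: −10w**3 + 20w**2 − 40w + 480. Dividing through by −10 gives the monic gcd w**3 − 2w**2 + 4w − 48.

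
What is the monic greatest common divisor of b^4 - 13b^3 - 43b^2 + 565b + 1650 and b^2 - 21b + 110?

b^2 - 21b + 110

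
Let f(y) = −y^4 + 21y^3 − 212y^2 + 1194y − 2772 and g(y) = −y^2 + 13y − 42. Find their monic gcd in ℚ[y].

y^2 − 13y + 42

By polynomial division,
  −y^4 + 21y^3 − 212y^2 + 1194y − 2772 = (y^2 − 8y + 66)(−y^2 + 13y − 42) + (0)
Last nonzero remainder: −y^2 + 13y − 42. Dividing through by −1 gives the monic gcd y^2 − 13y + 42.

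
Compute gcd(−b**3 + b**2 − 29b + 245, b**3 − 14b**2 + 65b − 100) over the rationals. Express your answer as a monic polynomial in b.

b − 5

Euclidean algorithm in ℚ[b]:
  −b**3 + b**2 − 29b + 245 = (−1)(b**3 − 14b**2 + 65b − 100) + (−13b**2 + 36b + 145)
  b**3 − 14b**2 + 65b − 100 = (−(1/13)b + 146/169)(−13b**2 + 36b + 145) + ((7614/169)b − 38070/169)
  −13b**2 + 36b + 145 = (−(2197/7614)b − 4901/7614)((7614/169)b − 38070/169) + (0)
Last nonzero remainder: (7614/169)b − 38070/169. Dividing through by 7614/169 gives the monic gcd b − 5.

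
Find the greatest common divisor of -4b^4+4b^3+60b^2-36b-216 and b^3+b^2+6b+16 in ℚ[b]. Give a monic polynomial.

b+2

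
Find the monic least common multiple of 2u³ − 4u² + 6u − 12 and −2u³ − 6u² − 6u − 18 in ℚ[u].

u⁴ + u³ − 3u² + 3u − 18

Repeated division with remainder:
  2u³ − 4u² + 6u − 12 = (−1)(−2u³ − 6u² − 6u − 18) + (−10u² − 30)
  −2u³ − 6u² − 6u − 18 = ((1/5)u + 3/5)(−10u² − 30) + (0)
Last nonzero remainder: −10u² − 30. Dividing through by −10 gives the monic gcd u² + 3.
Then lcm(f, g) = f·g / gcd(f, g); expanding and making the result monic gives the answer.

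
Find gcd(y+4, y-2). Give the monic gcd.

Repeated division with remainder:
  y+4 = (y-2) + (6)
  y-2 = ((1/6)y-1/3)(6) + (0)
The last nonzero remainder is the constant 6, so the polynomials are coprime and gcd = 1.

1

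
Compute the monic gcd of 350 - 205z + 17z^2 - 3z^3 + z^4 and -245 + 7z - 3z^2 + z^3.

Euclidean algorithm in ℚ[z]:
  z^4 - 3z^3 + 17z^2 - 205z + 350 = (z)(z^3 - 3z^2 + 7z - 245) + (10z^2 + 40z + 350)
  z^3 - 3z^2 + 7z - 245 = ((1/10)z - 7/10)(10z^2 + 40z + 350) + (0)
Last nonzero remainder: 10z^2 + 40z + 350. Dividing through by 10 gives the monic gcd z^2 + 4z + 35.

35 + 4z + z^2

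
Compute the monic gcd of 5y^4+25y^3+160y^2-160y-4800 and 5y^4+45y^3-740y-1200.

Euclidean algorithm in ℚ[y]:
  5y^4+25y^3+160y^2-160y-4800 = (5y^4+45y^3-740y-1200) + (-20y^3+160y^2+580y-3600)
  5y^4+45y^3-740y-1200 = (-(1/4)y-17/4)(-20y^3+160y^2+580y-3600) + (825y^2+825y-16500)
  -20y^3+160y^2+580y-3600 = (-(4/165)y+12/55)(825y^2+825y-16500) + (0)
Last nonzero remainder: 825y^2+825y-16500. Dividing through by 825 gives the monic gcd y^2+y-20.

y^2+y-20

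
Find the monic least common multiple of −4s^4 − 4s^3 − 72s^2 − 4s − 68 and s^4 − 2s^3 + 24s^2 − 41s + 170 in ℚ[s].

Apply the Euclidean algorithm:
  −4s^4 − 4s^3 − 72s^2 − 4s − 68 = (−4)(s^4 − 2s^3 + 24s^2 − 41s + 170) + (−12s^3 + 24s^2 − 168s + 612)
  s^4 − 2s^3 + 24s^2 − 41s + 170 = (−(1/12)s)(−12s^3 + 24s^2 − 168s + 612) + (10s^2 + 10s + 170)
  −12s^3 + 24s^2 − 168s + 612 = (−(6/5)s + 18/5)(10s^2 + 10s + 170) + (0)
Last nonzero remainder: 10s^2 + 10s + 170. Dividing through by 10 gives the monic gcd s^2 + s + 17.
Then lcm(f, g) = f·g / gcd(f, g); expanding and making the result monic gives the answer.

s^6 − 2s^5 + 25s^4 − 43s^3 + 194s^2 − 41s + 170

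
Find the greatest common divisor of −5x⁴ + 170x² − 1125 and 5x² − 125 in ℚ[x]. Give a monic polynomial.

x² − 25

Euclidean algorithm in ℚ[x]:
  −5x⁴ + 170x² − 1125 = (−x² + 9)(5x² − 125) + (0)
Last nonzero remainder: 5x² − 125. Dividing through by 5 gives the monic gcd x² − 25.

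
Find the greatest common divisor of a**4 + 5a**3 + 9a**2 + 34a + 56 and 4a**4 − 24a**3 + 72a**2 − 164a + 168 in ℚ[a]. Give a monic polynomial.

a**2 − a + 7

Apply the Euclidean algorithm:
  a**4 + 5a**3 + 9a**2 + 34a + 56 = (1/4)(4a**4 − 24a**3 + 72a**2 − 164a + 168) + (11a**3 − 9a**2 + 75a + 14)
  4a**4 − 24a**3 + 72a**2 − 164a + 168 = ((4/11)a − 228/121)(11a**3 − 9a**2 + 75a + 14) + ((3360/121)a**2 − (3360/121)a + 23520/121)
  11a**3 − 9a**2 + 75a + 14 = ((1331/3360)a + 121/1680)((3360/121)a**2 − (3360/121)a + 23520/121) + (0)
Last nonzero remainder: (3360/121)a**2 − (3360/121)a + 23520/121. Dividing through by 3360/121 gives the monic gcd a**2 − a + 7.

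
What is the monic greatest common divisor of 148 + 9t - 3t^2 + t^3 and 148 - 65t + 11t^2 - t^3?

Apply the Euclidean algorithm:
  t^3 - 3t^2 + 9t + 148 = (-1)(-t^3 + 11t^2 - 65t + 148) + (8t^2 - 56t + 296)
  -t^3 + 11t^2 - 65t + 148 = (-(1/8)t + 1/2)(8t^2 - 56t + 296) + (0)
Last nonzero remainder: 8t^2 - 56t + 296. Dividing through by 8 gives the monic gcd t^2 - 7t + 37.

37 - 7t + t^2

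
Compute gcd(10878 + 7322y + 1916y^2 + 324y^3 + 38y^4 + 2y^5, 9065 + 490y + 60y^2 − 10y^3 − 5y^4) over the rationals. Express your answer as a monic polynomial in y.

Repeated division with remainder:
  2y^5 + 38y^4 + 324y^3 + 1916y^2 + 7322y + 10878 = (−(2/5)y − 34/5)(−5y^4 − 10y^3 + 60y^2 + 490y + 9065) + (280y^3 + 2520y^2 + 14280y + 72520)
  −5y^4 − 10y^3 + 60y^2 + 490y + 9065 = (−(1/56)y + 1/8)(280y^3 + 2520y^2 + 14280y + 72520) + (0)
Last nonzero remainder: 280y^3 + 2520y^2 + 14280y + 72520. Dividing through by 280 gives the monic gcd y^3 + 9y^2 + 51y + 259.

259 + 51y + 9y^2 + y^3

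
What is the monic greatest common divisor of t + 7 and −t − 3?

1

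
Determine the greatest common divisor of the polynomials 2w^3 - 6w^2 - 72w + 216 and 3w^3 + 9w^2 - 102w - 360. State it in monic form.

Apply the Euclidean algorithm:
  2w^3 - 6w^2 - 72w + 216 = (2/3)(3w^3 + 9w^2 - 102w - 360) + (-12w^2 - 4w + 456)
  3w^3 + 9w^2 - 102w - 360 = (-(1/4)w - 2/3)(-12w^2 - 4w + 456) + ((28/3)w - 56)
  -12w^2 - 4w + 456 = (-(9/7)w - 57/7)((28/3)w - 56) + (0)
Last nonzero remainder: (28/3)w - 56. Dividing through by 28/3 gives the monic gcd w - 6.

w - 6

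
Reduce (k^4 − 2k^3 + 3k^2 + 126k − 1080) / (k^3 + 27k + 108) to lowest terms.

Repeated division with remainder:
  k^4 − 2k^3 + 3k^2 + 126k − 1080 = (k − 2)(k^3 + 27k + 108) + (−24k^2 + 72k − 864)
  k^3 + 27k + 108 = (−(1/24)k − 1/8)(−24k^2 + 72k − 864) + (0)
Last nonzero remainder: −24k^2 + 72k − 864. Dividing through by −24 gives the monic gcd k^2 − 3k + 36.
Cancel k^2 − 3k + 36 from numerator and denominator to get the reduced form.

(k^2 + k − 30)/(k + 3)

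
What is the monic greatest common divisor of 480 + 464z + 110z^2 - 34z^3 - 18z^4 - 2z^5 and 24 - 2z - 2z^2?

-12 + z + z^2

Apply the Euclidean algorithm:
  -2z^5 - 18z^4 - 34z^3 + 110z^2 + 464z + 480 = (z^3 + 8z^2 + 21z + 20)(-2z^2 - 2z + 24) + (0)
Last nonzero remainder: -2z^2 - 2z + 24. Dividing through by -2 gives the monic gcd z^2 + z - 12.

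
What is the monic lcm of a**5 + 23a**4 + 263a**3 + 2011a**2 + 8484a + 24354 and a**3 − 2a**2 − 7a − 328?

a**6 + 15a**5 + 79a**4 − 93a**3 − 7604a**2 − 43518a − 194832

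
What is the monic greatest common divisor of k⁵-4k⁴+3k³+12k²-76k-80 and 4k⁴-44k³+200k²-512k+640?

k³-7k²+22k-40

Euclidean algorithm in ℚ[k]:
  k⁵-4k⁴+3k³+12k²-76k-80 = ((1/4)k+7/4)(4k⁴-44k³+200k²-512k+640) + (30k³-210k²+660k-1200)
  4k⁴-44k³+200k²-512k+640 = ((2/15)k-8/15)(30k³-210k²+660k-1200) + (0)
Last nonzero remainder: 30k³-210k²+660k-1200. Dividing through by 30 gives the monic gcd k³-7k²+22k-40.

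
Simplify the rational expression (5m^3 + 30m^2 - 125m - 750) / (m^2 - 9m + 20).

(5m^2 + 55m + 150)/(m - 4)

By polynomial division,
  5m^3 + 30m^2 - 125m - 750 = (5m + 75)(m^2 - 9m + 20) + (450m - 2250)
  m^2 - 9m + 20 = ((1/450)m - 2/225)(450m - 2250) + (0)
Last nonzero remainder: 450m - 2250. Dividing through by 450 gives the monic gcd m - 5.
Cancel m - 5 from numerator and denominator to get the reduced form.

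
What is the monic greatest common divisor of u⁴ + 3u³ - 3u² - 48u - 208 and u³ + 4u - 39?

Repeated division with remainder:
  u⁴ + 3u³ - 3u² - 48u - 208 = (u + 3)(u³ + 4u - 39) + (-7u² - 21u - 91)
  u³ + 4u - 39 = (-(1/7)u + 3/7)(-7u² - 21u - 91) + (0)
Last nonzero remainder: -7u² - 21u - 91. Dividing through by -7 gives the monic gcd u² + 3u + 13.

u² + 3u + 13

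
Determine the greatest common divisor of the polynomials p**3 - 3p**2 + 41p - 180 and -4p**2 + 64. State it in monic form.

Repeated division with remainder:
  p**3 - 3p**2 + 41p - 180 = (-(1/4)p + 3/4)(-4p**2 + 64) + (57p - 228)
  -4p**2 + 64 = (-(4/57)p - 16/57)(57p - 228) + (0)
Last nonzero remainder: 57p - 228. Dividing through by 57 gives the monic gcd p - 4.

p - 4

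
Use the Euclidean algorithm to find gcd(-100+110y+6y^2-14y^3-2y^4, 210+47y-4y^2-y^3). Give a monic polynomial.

5+y

Euclidean algorithm in ℚ[y]:
  -2y^4-14y^3+6y^2+110y-100 = (2y+6)(-y^3-4y^2+47y+210) + (-64y^2-592y-1360)
  -y^3-4y^2+47y+210 = ((1/64)y-21/256)(-64y^2-592y-1360) + ((315/16)y+1575/16)
  -64y^2-592y-1360 = (-(1024/315)y-4352/315)((315/16)y+1575/16) + (0)
Last nonzero remainder: (315/16)y+1575/16. Dividing through by 315/16 gives the monic gcd y+5.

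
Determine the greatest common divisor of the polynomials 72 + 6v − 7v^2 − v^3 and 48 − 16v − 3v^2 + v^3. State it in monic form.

−12 + v + v^2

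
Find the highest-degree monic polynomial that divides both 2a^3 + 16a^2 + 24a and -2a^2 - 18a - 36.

a + 6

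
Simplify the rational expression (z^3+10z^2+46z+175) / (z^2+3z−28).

(z^2+3z+25)/(z−4)

Repeated division with remainder:
  z^3+10z^2+46z+175 = (z+7)(z^2+3z−28) + (53z+371)
  z^2+3z−28 = ((1/53)z−4/53)(53z+371) + (0)
Last nonzero remainder: 53z+371. Dividing through by 53 gives the monic gcd z+7.
Cancel z+7 from numerator and denominator to get the reduced form.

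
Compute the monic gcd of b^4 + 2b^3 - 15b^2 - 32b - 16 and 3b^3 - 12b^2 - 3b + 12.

Euclidean algorithm in ℚ[b]:
  b^4 + 2b^3 - 15b^2 - 32b - 16 = ((1/3)b + 2)(3b^3 - 12b^2 - 3b + 12) + (10b^2 - 30b - 40)
  3b^3 - 12b^2 - 3b + 12 = ((3/10)b - 3/10)(10b^2 - 30b - 40) + (0)
Last nonzero remainder: 10b^2 - 30b - 40. Dividing through by 10 gives the monic gcd b^2 - 3b - 4.

b^2 - 3b - 4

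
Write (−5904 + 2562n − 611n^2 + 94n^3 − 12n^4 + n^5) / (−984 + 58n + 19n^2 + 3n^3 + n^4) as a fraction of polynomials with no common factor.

By polynomial division,
  n^5 − 12n^4 + 94n^3 − 611n^2 + 2562n − 5904 = (n − 15)(n^4 + 3n^3 + 19n^2 + 58n − 984) + (120n^3 − 384n^2 + 4416n − 20664)
  n^4 + 3n^3 + 19n^2 + 58n − 984 = ((1/120)n + 31/600)(120n^3 − 384n^2 + 4416n − 20664) + ((51/25)n^2 + (51/25)n + 2091/25)
  120n^3 − 384n^2 + 4416n − 20664 = ((1000/17)n − 4200/17)((51/25)n^2 + (51/25)n + 2091/25) + (0)
Last nonzero remainder: (51/25)n^2 + (51/25)n + 2091/25. Dividing through by 51/25 gives the monic gcd n^2 + n + 41.
Cancel n^2 + n + 41 from numerator and denominator to get the reduced form.

(−144 + 66n − 13n^2 + n^3)/(−24 + 2n + n^2)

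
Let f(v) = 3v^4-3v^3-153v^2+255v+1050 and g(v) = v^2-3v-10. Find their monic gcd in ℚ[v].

v^2-3v-10

Repeated division with remainder:
  3v^4-3v^3-153v^2+255v+1050 = (3v^2+6v-105)(v^2-3v-10) + (0)
The last nonzero remainder v^2-3v-10 is already monic.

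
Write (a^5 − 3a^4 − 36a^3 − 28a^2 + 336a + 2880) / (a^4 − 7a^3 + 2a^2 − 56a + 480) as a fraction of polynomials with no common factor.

Apply the Euclidean algorithm:
  a^5 − 3a^4 − 36a^3 − 28a^2 + 336a + 2880 = (a + 4)(a^4 − 7a^3 + 2a^2 − 56a + 480) + (−10a^3 + 20a^2 + 80a + 960)
  a^4 − 7a^3 + 2a^2 − 56a + 480 = (−(1/10)a + 1/2)(−10a^3 + 20a^2 + 80a + 960) + (0)
Last nonzero remainder: −10a^3 + 20a^2 + 80a + 960. Dividing through by −10 gives the monic gcd a^3 − 2a^2 − 8a − 96.
Cancel a^3 − 2a^2 − 8a − 96 from numerator and denominator to get the reduced form.

(a^2 − a − 30)/(a − 5)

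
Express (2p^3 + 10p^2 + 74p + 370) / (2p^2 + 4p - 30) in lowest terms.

(p^2 + 37)/(p - 3)

By polynomial division,
  2p^3 + 10p^2 + 74p + 370 = (p + 3)(2p^2 + 4p - 30) + (92p + 460)
  2p^2 + 4p - 30 = ((1/46)p - 3/46)(92p + 460) + (0)
Last nonzero remainder: 92p + 460. Dividing through by 92 gives the monic gcd p + 5.
Cancel p + 5 from numerator and denominator to get the reduced form.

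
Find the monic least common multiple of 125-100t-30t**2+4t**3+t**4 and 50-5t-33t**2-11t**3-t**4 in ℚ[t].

250-75t-160t**2-22t**3+6t**4+t**5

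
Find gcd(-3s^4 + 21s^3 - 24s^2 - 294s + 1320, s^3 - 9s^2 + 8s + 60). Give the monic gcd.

s - 5

Euclidean algorithm in ℚ[s]:
  -3s^4 + 21s^3 - 24s^2 - 294s + 1320 = (-3s - 6)(s^3 - 9s^2 + 8s + 60) + (-54s^2 - 66s + 1680)
  s^3 - 9s^2 + 8s + 60 = (-(1/54)s + 46/243)(-54s^2 - 66s + 1680) + ((4180/81)s - 20900/81)
  -54s^2 - 66s + 1680 = (-(2187/2090)s - 6804/1045)((4180/81)s - 20900/81) + (0)
Last nonzero remainder: (4180/81)s - 20900/81. Dividing through by 4180/81 gives the monic gcd s - 5.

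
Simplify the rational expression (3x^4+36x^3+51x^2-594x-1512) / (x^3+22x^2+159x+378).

(3x^2-3x-36)/(x+9)

Euclidean algorithm in ℚ[x]:
  3x^4+36x^3+51x^2-594x-1512 = (3x-30)(x^3+22x^2+159x+378) + (234x^2+3042x+9828)
  x^3+22x^2+159x+378 = ((1/234)x+1/26)(234x^2+3042x+9828) + (0)
Last nonzero remainder: 234x^2+3042x+9828. Dividing through by 234 gives the monic gcd x^2+13x+42.
Cancel x^2+13x+42 from numerator and denominator to get the reduced form.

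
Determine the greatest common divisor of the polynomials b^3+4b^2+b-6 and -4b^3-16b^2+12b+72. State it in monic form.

b+3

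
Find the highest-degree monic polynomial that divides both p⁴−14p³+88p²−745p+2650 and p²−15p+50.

Euclidean algorithm in ℚ[p]:
  p⁴−14p³+88p²−745p+2650 = (p²+p+53)(p²−15p+50) + (0)
The last nonzero remainder p²−15p+50 is already monic.

p²−15p+50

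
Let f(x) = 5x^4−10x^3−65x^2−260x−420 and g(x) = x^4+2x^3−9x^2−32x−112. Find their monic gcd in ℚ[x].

x^2+2x+7

Repeated division with remainder:
  5x^4−10x^3−65x^2−260x−420 = (5)(x^4+2x^3−9x^2−32x−112) + (−20x^3−20x^2−100x+140)
  x^4+2x^3−9x^2−32x−112 = (−(1/20)x−1/20)(−20x^3−20x^2−100x+140) + (−15x^2−30x−105)
  −20x^3−20x^2−100x+140 = ((4/3)x−4/3)(−15x^2−30x−105) + (0)
Last nonzero remainder: −15x^2−30x−105. Dividing through by −15 gives the monic gcd x^2+2x+7.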